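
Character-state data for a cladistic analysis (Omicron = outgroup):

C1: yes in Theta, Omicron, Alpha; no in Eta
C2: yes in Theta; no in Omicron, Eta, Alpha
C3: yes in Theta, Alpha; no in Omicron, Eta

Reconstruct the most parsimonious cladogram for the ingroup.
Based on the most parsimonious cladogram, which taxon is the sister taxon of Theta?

Alpha

Character polarity is set by the outgroup: the derived state is whichever differs from the outgroup's state, so for C1 the derived state is 'no', and for the remaining characters it is 'yes'.
C1 (derived state 'no') is unique to Eta (autapomorphy; uninformative for grouping).
C2: derived state 'yes' in Theta only — an autapomorphy, so it tells us nothing about relationships among taxa.
C3 (derived state 'yes') is shared by Alpha and Theta — a synapomorphy uniting that clade.
Most parsimonious ingroup topology: (Eta,(Alpha,Theta)).
Theta and Alpha form a cherry on this tree, so they are sister taxa.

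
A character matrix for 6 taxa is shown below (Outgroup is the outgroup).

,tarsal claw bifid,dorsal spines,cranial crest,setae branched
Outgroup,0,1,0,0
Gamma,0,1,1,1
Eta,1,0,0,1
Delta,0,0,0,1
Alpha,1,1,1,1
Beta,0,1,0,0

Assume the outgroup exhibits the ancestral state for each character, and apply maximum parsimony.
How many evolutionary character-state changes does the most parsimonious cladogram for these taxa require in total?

5

Character polarity is set by the outgroup: the derived state is whichever differs from the outgroup's state, so for dorsal spines the derived state is '0', and for the remaining characters it is '1'.
tarsal claw bifid (state '1') occurs in Alpha and Eta but conflicts with the nesting implied by the other characters — most parsimoniously interpreted as homoplasy.
dorsal spines: derived state '0' in Delta and Eta only — synapomorphy for {Delta, Eta}.
cranial crest: derived state '1' in Alpha and Gamma only — synapomorphy for {Alpha, Gamma}.
setae branched (derived state '1') is shared by Alpha, Delta, Eta, and Gamma — a synapomorphy uniting that clade.
Most parsimonious ingroup topology: (((Gamma,Alpha),(Eta,Delta)),Beta).
Changes per character on this tree: tarsal claw bifid: 2; dorsal spines: 1; cranial crest: 1; setae branched: 1.
Total = 5.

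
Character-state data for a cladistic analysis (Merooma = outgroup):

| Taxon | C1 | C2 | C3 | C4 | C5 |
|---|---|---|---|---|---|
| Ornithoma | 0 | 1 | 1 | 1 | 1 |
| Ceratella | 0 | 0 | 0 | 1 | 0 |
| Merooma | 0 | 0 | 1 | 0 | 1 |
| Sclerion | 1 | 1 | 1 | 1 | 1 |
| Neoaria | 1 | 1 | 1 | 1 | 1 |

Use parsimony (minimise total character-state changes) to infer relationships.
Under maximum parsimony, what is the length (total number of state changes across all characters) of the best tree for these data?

5

Character polarity is set by the outgroup: the derived state is whichever differs from the outgroup's state, so for C3, C5 the derived state is '0', and for the remaining characters it is '1'.
C1 (derived state '1') is shared by Neoaria and Sclerion — a synapomorphy uniting that clade.
Only Neoaria, Ornithoma, and Sclerion show the derived state '1' for C2, supporting them as a clade.
C3 (derived state '0') is unique to Ceratella (autapomorphy; uninformative for grouping).
All ingroup taxa share the derived state '1' for C4; it defines the ingroup but does not resolve relationships within it.
C5 (derived state '0') is unique to Ceratella (autapomorphy; uninformative for grouping).
Most parsimonious ingroup topology: ((Ornithoma,(Neoaria,Sclerion)),Ceratella).
Changes per character on this tree: C1: 1; C2: 1; C3: 1; C4: 1; C5: 1.
Total = 5.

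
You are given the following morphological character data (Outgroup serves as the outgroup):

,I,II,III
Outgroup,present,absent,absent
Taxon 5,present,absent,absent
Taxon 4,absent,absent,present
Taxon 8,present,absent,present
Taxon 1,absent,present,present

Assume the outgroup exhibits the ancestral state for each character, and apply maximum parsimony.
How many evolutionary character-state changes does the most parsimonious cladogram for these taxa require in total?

3

Character polarity is set by the outgroup: the derived state is whichever differs from the outgroup's state, so for I the derived state is 'absent', and for the remaining characters it is 'present'.
I: derived state 'absent' in Taxon 1 and Taxon 4 only — synapomorphy for {Taxon 1, Taxon 4}.
II: derived state 'present' in Taxon 1 only — an autapomorphy, so it tells us nothing about relationships among taxa.
III: derived state 'present' in Taxon 1, Taxon 4, and Taxon 8 only — synapomorphy for {Taxon 1, Taxon 4, Taxon 8}.
Most parsimonious ingroup topology: (Taxon 5,((Taxon 4,Taxon 1),Taxon 8)).
Changes per character on this tree: I: 1; II: 1; III: 1.
Total = 3.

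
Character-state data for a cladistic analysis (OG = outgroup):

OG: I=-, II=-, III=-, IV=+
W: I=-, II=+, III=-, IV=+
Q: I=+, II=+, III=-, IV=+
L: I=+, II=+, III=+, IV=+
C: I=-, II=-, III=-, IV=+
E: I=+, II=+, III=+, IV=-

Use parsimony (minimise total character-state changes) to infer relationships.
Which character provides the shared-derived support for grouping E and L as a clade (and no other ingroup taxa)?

Character polarity is set by the outgroup: the derived state is whichever differs from the outgroup's state, so for IV the derived state is '-', and for the remaining characters it is '+'.
Only E, L, and Q show the derived state '+' for I, supporting them as a clade.
II: derived state '+' in E, L, Q, and W only — synapomorphy for {E, L, Q, W}.
III: derived state '+' in E and L only — synapomorphy for {E, L}.
IV (derived state '-') is unique to E (autapomorphy; uninformative for grouping).
Most parsimonious ingroup topology: ((W,(Q,(L,E))),C).
The clade {E, L} is supported by III: its derived state '+' occurs in exactly those taxa and in no other taxon (including the outgroup).

III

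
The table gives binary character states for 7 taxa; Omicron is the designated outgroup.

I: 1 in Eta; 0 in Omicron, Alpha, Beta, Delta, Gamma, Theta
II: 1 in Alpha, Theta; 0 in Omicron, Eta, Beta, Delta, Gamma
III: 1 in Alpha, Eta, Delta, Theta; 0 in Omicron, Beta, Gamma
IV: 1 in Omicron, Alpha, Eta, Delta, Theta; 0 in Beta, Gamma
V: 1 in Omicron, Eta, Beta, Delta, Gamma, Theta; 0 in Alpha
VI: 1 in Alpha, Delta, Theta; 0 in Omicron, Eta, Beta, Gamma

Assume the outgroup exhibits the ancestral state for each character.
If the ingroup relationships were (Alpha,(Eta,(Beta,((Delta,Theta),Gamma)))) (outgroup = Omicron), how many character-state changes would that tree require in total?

Map each character onto (Alpha,(Eta,(Beta,((Delta,Theta),Gamma)))) (rooted by Omicron) and count the minimum state changes it requires (Fitch parsimony):
I: 1; II: 2; III: 3; IV: 2; V: 1; VI: 2.
Total tree length = 11.

11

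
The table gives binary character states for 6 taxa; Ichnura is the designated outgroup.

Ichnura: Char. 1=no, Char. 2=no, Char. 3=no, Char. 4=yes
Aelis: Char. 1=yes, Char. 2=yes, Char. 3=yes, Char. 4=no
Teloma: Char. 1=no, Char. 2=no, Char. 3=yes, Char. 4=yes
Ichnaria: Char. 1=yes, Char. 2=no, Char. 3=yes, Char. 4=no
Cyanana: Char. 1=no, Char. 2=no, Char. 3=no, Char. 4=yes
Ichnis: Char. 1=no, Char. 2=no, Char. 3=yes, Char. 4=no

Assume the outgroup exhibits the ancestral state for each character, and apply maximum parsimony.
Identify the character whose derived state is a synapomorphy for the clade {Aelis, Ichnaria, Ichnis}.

Character polarity is set by the outgroup: the derived state is whichever differs from the outgroup's state, so for Char. 4 the derived state is 'no', and for the remaining characters it is 'yes'.
Char. 1: derived state 'yes' in Aelis and Ichnaria only — synapomorphy for {Aelis, Ichnaria}.
Char. 2 (derived state 'yes') is unique to Aelis (autapomorphy; uninformative for grouping).
Char. 3: derived state 'yes' in Aelis, Ichnaria, Ichnis, and Teloma only — synapomorphy for {Aelis, Ichnaria, Ichnis, Teloma}.
Only Aelis, Ichnaria, and Ichnis show the derived state 'no' for Char. 4, supporting them as a clade.
Most parsimonious ingroup topology: ((((Aelis,Ichnaria),Ichnis),Teloma),Cyanana).
The clade {Aelis, Ichnaria, Ichnis} is supported by Char. 4: its derived state 'no' occurs in exactly those taxa and in no other taxon (including the outgroup).

Char. 4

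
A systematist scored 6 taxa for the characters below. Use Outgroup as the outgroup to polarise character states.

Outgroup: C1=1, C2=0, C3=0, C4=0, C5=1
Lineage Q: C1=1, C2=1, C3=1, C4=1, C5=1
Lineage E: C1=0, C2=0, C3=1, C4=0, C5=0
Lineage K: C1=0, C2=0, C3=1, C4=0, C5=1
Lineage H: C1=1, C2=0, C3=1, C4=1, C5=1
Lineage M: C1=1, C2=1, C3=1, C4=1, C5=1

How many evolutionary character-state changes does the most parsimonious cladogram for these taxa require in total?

5

Character polarity is set by the outgroup: the derived state is whichever differs from the outgroup's state, so for C1, C5 the derived state is '0', and for the remaining characters it is '1'.
Only Lineage E and Lineage K show the derived state '0' for C1, supporting them as a clade.
C2: derived state '1' in Lineage M and Lineage Q only — synapomorphy for {Lineage M, Lineage Q}.
C3 (derived state '1') is shared by all ingroup taxa — unites the whole ingroup.
C4 (derived state '1') is shared by Lineage H, Lineage M, and Lineage Q — a synapomorphy uniting that clade.
C5: derived state '0' in Lineage E only — an autapomorphy, so it tells us nothing about relationships among taxa.
Most parsimonious ingroup topology: (((Lineage Q,Lineage M),Lineage H),(Lineage E,Lineage K)).
Changes per character on this tree: C1: 1; C2: 1; C3: 1; C4: 1; C5: 1.
Total = 5.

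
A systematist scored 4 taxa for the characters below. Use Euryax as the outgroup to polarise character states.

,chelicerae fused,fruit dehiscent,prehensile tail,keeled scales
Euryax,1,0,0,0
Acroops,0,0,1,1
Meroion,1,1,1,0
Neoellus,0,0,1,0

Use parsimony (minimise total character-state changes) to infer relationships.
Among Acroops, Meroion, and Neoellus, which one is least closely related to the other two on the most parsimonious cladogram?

Character polarity is set by the outgroup: the derived state is whichever differs from the outgroup's state, so for chelicerae fused the derived state is '0', and for the remaining characters it is '1'.
Only Acroops and Neoellus show the derived state '0' for chelicerae fused, supporting them as a clade.
fruit dehiscent: derived state '1' in Meroion only — an autapomorphy, so it tells us nothing about relationships among taxa.
prehensile tail (derived state '1') is shared by all ingroup taxa — unites the whole ingroup.
keeled scales (derived state '1') is unique to Acroops (autapomorphy; uninformative for grouping).
Most parsimonious ingroup topology: ((Acroops,Neoellus),Meroion).
Neoellus and Acroops share a more recent common ancestor with each other than either does with Meroion, so Meroion is the least closely related of the three.

Meroion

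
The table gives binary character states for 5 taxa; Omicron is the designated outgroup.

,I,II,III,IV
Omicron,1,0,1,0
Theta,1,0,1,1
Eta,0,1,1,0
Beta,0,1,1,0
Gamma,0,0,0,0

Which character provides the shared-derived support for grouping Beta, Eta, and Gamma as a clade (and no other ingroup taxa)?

I

Character polarity is set by the outgroup: the derived state is whichever differs from the outgroup's state, so for I, III the derived state is '0', and for the remaining characters it is '1'.
Only Beta, Eta, and Gamma show the derived state '0' for I, supporting them as a clade.
Only Beta and Eta show the derived state '1' for II, supporting them as a clade.
III (derived state '0') is unique to Gamma (autapomorphy; uninformative for grouping).
IV: derived state '1' in Theta only — an autapomorphy, so it tells us nothing about relationships among taxa.
Most parsimonious ingroup topology: (Theta,((Eta,Beta),Gamma)).
The clade {Beta, Eta, Gamma} is supported by I: its derived state '0' occurs in exactly those taxa and in no other taxon (including the outgroup).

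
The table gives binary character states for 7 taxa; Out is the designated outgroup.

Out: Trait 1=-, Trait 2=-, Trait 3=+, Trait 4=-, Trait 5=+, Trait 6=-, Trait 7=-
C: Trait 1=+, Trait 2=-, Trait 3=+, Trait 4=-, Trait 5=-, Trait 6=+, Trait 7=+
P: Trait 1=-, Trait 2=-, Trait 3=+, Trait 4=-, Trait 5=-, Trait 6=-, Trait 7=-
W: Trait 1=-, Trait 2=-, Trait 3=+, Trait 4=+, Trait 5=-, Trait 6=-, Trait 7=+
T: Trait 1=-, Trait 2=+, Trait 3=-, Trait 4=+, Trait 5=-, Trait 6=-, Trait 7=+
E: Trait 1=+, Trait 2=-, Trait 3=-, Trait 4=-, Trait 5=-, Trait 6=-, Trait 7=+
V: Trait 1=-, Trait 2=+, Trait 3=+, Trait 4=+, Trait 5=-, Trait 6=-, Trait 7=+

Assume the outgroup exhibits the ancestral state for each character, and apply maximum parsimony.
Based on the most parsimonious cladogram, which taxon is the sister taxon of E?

Character polarity is set by the outgroup: the derived state is whichever differs from the outgroup's state, so for Trait 3, Trait 5 the derived state is '-', and for the remaining characters it is '+'.
Only C and E show the derived state '+' for Trait 1, supporting them as a clade.
Trait 2 (derived state '+') is shared by T and V — a synapomorphy uniting that clade.
Trait 3 (state '-') occurs in E and T but conflicts with the nesting implied by the other characters — most parsimoniously interpreted as homoplasy.
Trait 4 (derived state '+') is shared by T, V, and W — a synapomorphy uniting that clade.
All ingroup taxa share the derived state '-' for Trait 5; it defines the ingroup but does not resolve relationships within it.
Trait 6 (derived state '+') is unique to C (autapomorphy; uninformative for grouping).
Only C, E, T, V, and W show the derived state '+' for Trait 7, supporting them as a clade.
Most parsimonious ingroup topology: (((C,E),(W,(T,V))),P).
E and C form a cherry on this tree, so they are sister taxa.

C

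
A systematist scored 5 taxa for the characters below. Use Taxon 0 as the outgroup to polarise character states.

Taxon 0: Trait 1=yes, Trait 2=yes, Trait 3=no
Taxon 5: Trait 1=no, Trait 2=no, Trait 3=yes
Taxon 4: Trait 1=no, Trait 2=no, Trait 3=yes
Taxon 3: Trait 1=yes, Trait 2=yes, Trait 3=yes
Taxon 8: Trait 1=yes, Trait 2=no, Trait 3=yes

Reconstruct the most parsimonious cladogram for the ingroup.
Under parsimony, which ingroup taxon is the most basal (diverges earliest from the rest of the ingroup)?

Character polarity is set by the outgroup: the derived state is whichever differs from the outgroup's state, so for Trait 1, Trait 2 the derived state is 'no', and for the remaining characters it is 'yes'.
Trait 1 (derived state 'no') is shared by Taxon 4 and Taxon 5 — a synapomorphy uniting that clade.
Only Taxon 4, Taxon 5, and Taxon 8 show the derived state 'no' for Trait 2, supporting them as a clade.
All ingroup taxa share the derived state 'yes' for Trait 3; it defines the ingroup but does not resolve relationships within it.
Most parsimonious ingroup topology: (((Taxon 5,Taxon 4),Taxon 8),Taxon 3).
Taxon 3 is sister to the clade containing all other ingroup taxa, so it is the earliest-diverging (most basal) ingroup lineage.

Taxon 3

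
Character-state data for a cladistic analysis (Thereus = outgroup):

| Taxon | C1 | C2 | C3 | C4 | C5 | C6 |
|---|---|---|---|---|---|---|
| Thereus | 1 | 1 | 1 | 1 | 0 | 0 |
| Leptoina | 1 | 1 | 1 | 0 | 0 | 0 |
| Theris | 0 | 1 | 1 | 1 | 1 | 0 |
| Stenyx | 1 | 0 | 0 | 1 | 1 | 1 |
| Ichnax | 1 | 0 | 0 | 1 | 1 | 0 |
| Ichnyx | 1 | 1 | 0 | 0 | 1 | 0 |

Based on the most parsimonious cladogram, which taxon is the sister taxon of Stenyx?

Ichnax

Character polarity is set by the outgroup: the derived state is whichever differs from the outgroup's state, so for C1, C2, C3, C4 the derived state is '0', and for the remaining characters it is '1'.
C1 (derived state '0') is unique to Theris (autapomorphy; uninformative for grouping).
C2 (derived state '0') is shared by Ichnax and Stenyx — a synapomorphy uniting that clade.
Only Ichnax, Ichnyx, and Stenyx show the derived state '0' for C3, supporting them as a clade.
C4 (state '0') occurs in Ichnyx and Leptoina but conflicts with the nesting implied by the other characters — most parsimoniously interpreted as homoplasy.
Only Ichnax, Ichnyx, Stenyx, and Theris show the derived state '1' for C5, supporting them as a clade.
C6: derived state '1' in Stenyx only — an autapomorphy, so it tells us nothing about relationships among taxa.
Most parsimonious ingroup topology: (Leptoina,(Theris,((Stenyx,Ichnax),Ichnyx))).
Stenyx and Ichnax form a cherry on this tree, so they are sister taxa.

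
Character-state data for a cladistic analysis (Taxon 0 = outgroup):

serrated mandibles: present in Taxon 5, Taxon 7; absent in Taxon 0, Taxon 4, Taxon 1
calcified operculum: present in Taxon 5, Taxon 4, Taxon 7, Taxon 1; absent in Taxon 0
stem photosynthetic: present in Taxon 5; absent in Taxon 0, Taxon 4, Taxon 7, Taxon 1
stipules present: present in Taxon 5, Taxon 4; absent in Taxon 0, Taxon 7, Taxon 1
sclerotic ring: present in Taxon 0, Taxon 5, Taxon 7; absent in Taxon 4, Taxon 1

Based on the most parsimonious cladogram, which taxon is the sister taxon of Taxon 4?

Character polarity is set by the outgroup: the derived state is whichever differs from the outgroup's state, so for sclerotic ring the derived state is 'absent', and for the remaining characters it is 'present'.
serrated mandibles: derived state 'present' in Taxon 5 and Taxon 7 only — synapomorphy for {Taxon 5, Taxon 7}.
All ingroup taxa share the derived state 'present' for calcified operculum; it defines the ingroup but does not resolve relationships within it.
stem photosynthetic (derived state 'present') is unique to Taxon 5 (autapomorphy; uninformative for grouping).
stipules present groups Taxon 4 and Taxon 5, which is incompatible with the clades supported by the remaining characters; treating it as convergent (homoplasy) costs fewer steps than any alternative tree.
sclerotic ring (derived state 'absent') is shared by Taxon 1 and Taxon 4 — a synapomorphy uniting that clade.
Most parsimonious ingroup topology: ((Taxon 5,Taxon 7),(Taxon 4,Taxon 1)).
Taxon 4 and Taxon 1 form a cherry on this tree, so they are sister taxa.

Taxon 1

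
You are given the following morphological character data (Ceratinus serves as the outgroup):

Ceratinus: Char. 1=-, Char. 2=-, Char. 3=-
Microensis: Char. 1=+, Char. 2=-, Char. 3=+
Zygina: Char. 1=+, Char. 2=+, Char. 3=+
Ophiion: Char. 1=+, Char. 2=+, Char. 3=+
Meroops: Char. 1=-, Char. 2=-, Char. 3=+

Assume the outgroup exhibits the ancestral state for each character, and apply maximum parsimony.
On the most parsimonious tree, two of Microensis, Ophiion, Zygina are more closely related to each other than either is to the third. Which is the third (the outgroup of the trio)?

Microensis

The outgroup has state '-' for every character, so '+' is the derived state throughout.
Char. 1 (derived state '+') is shared by Microensis, Ophiion, and Zygina — a synapomorphy uniting that clade.
Char. 2: derived state '+' in Ophiion and Zygina only — synapomorphy for {Ophiion, Zygina}.
All ingroup taxa share the derived state '+' for Char. 3; it defines the ingroup but does not resolve relationships within it.
Most parsimonious ingroup topology: ((Microensis,(Zygina,Ophiion)),Meroops).
Ophiion and Zygina share a more recent common ancestor with each other than either does with Microensis, so Microensis is the least closely related of the three.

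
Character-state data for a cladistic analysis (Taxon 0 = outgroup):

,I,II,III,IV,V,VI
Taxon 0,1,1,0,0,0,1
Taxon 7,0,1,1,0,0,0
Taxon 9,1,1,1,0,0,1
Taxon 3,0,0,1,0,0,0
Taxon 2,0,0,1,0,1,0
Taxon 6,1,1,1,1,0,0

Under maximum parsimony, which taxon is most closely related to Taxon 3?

Taxon 2

Character polarity is set by the outgroup: the derived state is whichever differs from the outgroup's state, so for I, II, VI the derived state is '0', and for the remaining characters it is '1'.
I (derived state '0') is shared by Taxon 2, Taxon 3, and Taxon 7 — a synapomorphy uniting that clade.
II (derived state '0') is shared by Taxon 2 and Taxon 3 — a synapomorphy uniting that clade.
All ingroup taxa share the derived state '1' for III; it defines the ingroup but does not resolve relationships within it.
IV: derived state '1' in Taxon 6 only — an autapomorphy, so it tells us nothing about relationships among taxa.
V (derived state '1') is unique to Taxon 2 (autapomorphy; uninformative for grouping).
VI: derived state '0' in Taxon 2, Taxon 3, Taxon 6, and Taxon 7 only — synapomorphy for {Taxon 2, Taxon 3, Taxon 6, Taxon 7}.
Most parsimonious ingroup topology: (((Taxon 7,(Taxon 3,Taxon 2)),Taxon 6),Taxon 9).
Taxon 3 and Taxon 2 form a cherry on this tree, so they are sister taxa.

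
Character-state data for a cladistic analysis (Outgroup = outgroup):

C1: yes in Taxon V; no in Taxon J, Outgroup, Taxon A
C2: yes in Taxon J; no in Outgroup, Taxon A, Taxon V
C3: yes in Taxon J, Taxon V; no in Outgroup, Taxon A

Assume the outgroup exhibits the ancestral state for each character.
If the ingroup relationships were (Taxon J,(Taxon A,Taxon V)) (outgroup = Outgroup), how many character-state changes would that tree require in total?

4

Map each character onto (Taxon J,(Taxon A,Taxon V)) (rooted by Outgroup) and count the minimum state changes it requires (Fitch parsimony):
C1: 1; C2: 1; C3: 2.
Total tree length = 4.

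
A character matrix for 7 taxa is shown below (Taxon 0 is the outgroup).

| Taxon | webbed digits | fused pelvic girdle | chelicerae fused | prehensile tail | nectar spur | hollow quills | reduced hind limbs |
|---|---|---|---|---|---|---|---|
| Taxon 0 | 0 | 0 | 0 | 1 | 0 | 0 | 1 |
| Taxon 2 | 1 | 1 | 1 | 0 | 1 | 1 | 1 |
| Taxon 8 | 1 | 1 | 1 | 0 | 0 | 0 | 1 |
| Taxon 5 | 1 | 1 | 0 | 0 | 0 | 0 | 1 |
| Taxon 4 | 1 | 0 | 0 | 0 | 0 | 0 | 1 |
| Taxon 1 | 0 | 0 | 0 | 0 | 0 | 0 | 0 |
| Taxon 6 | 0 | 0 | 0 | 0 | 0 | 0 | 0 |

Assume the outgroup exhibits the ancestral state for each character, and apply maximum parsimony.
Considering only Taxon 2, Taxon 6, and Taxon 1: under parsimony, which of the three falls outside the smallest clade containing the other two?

Character polarity is set by the outgroup: the derived state is whichever differs from the outgroup's state, so for prehensile tail, reduced hind limbs the derived state is '0', and for the remaining characters it is '1'.
webbed digits: derived state '1' in Taxon 2, Taxon 4, Taxon 5, and Taxon 8 only — synapomorphy for {Taxon 2, Taxon 4, Taxon 5, Taxon 8}.
Only Taxon 2, Taxon 5, and Taxon 8 show the derived state '1' for fused pelvic girdle, supporting them as a clade.
Only Taxon 2 and Taxon 8 show the derived state '1' for chelicerae fused, supporting them as a clade.
prehensile tail (derived state '0') is shared by all ingroup taxa — unites the whole ingroup.
nectar spur (derived state '1') is unique to Taxon 2 (autapomorphy; uninformative for grouping).
hollow quills: derived state '1' in Taxon 2 only — an autapomorphy, so it tells us nothing about relationships among taxa.
Only Taxon 1 and Taxon 6 show the derived state '0' for reduced hind limbs, supporting them as a clade.
Most parsimonious ingroup topology: ((((Taxon 2,Taxon 8),Taxon 5),Taxon 4),(Taxon 1,Taxon 6)).
Taxon 1 and Taxon 6 share a more recent common ancestor with each other than either does with Taxon 2, so Taxon 2 is the least closely related of the three.

Taxon 2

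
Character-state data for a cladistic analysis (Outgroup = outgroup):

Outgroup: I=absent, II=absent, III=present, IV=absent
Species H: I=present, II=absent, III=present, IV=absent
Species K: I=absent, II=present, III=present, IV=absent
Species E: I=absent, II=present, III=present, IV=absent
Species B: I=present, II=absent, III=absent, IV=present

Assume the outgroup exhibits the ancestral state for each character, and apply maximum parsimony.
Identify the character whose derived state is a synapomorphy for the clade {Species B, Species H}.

Character polarity is set by the outgroup: the derived state is whichever differs from the outgroup's state, so for III the derived state is 'absent', and for the remaining characters it is 'present'.
I (derived state 'present') is shared by Species B and Species H — a synapomorphy uniting that clade.
Only Species E and Species K show the derived state 'present' for II, supporting them as a clade.
III: derived state 'absent' in Species B only — an autapomorphy, so it tells us nothing about relationships among taxa.
IV (derived state 'present') is unique to Species B (autapomorphy; uninformative for grouping).
Most parsimonious ingroup topology: ((Species H,Species B),(Species K,Species E)).
The clade {Species B, Species H} is supported by I: its derived state 'present' occurs in exactly those taxa and in no other taxon (including the outgroup).

I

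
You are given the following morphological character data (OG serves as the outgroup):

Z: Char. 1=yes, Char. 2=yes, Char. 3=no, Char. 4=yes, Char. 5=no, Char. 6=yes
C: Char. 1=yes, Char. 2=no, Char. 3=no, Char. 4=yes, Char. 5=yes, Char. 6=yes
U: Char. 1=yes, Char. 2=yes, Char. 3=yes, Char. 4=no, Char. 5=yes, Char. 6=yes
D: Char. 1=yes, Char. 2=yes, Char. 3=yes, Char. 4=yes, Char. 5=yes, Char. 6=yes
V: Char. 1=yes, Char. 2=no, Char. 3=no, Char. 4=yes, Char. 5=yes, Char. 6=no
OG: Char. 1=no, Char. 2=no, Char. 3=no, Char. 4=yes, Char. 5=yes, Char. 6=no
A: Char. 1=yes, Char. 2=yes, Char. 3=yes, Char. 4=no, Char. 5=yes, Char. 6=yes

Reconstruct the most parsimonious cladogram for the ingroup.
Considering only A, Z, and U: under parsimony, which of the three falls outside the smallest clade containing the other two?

Character polarity is set by the outgroup: the derived state is whichever differs from the outgroup's state, so for Char. 4, Char. 5 the derived state is 'no', and for the remaining characters it is 'yes'.
Char. 1 (derived state 'yes') is shared by all ingroup taxa — unites the whole ingroup.
Only A, D, U, and Z show the derived state 'yes' for Char. 2, supporting them as a clade.
Only A, D, and U show the derived state 'yes' for Char. 3, supporting them as a clade.
Char. 4 (derived state 'no') is shared by A and U — a synapomorphy uniting that clade.
Char. 5: derived state 'no' in Z only — an autapomorphy, so it tells us nothing about relationships among taxa.
Only A, C, D, U, and Z show the derived state 'yes' for Char. 6, supporting them as a clade.
Most parsimonious ingroup topology: ((((D,(A,U)),Z),C),V).
A and U share a more recent common ancestor with each other than either does with Z, so Z is the least closely related of the three.

Z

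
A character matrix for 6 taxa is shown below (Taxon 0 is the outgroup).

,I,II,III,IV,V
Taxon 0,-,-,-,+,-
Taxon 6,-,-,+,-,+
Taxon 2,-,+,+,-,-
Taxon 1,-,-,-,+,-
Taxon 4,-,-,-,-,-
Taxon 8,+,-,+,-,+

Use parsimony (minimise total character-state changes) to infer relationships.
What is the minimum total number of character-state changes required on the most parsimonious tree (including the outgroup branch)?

Character polarity is set by the outgroup: the derived state is whichever differs from the outgroup's state, so for IV the derived state is '-', and for the remaining characters it is '+'.
I (derived state '+') is unique to Taxon 8 (autapomorphy; uninformative for grouping).
II (derived state '+') is unique to Taxon 2 (autapomorphy; uninformative for grouping).
III: derived state '+' in Taxon 2, Taxon 6, and Taxon 8 only — synapomorphy for {Taxon 2, Taxon 6, Taxon 8}.
IV: derived state '-' in Taxon 2, Taxon 4, Taxon 6, and Taxon 8 only — synapomorphy for {Taxon 2, Taxon 4, Taxon 6, Taxon 8}.
V: derived state '+' in Taxon 6 and Taxon 8 only — synapomorphy for {Taxon 6, Taxon 8}.
Most parsimonious ingroup topology: ((((Taxon 6,Taxon 8),Taxon 2),Taxon 4),Taxon 1).
Changes per character on this tree: I: 1; II: 1; III: 1; IV: 1; V: 1.
Total = 5.

5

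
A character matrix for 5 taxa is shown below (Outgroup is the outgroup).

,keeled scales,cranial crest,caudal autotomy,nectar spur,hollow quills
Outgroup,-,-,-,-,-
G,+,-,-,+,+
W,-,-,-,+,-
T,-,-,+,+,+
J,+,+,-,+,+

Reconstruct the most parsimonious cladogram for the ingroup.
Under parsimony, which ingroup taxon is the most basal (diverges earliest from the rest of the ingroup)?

The outgroup has state '-' for every character, so '+' is the derived state throughout.
Only G and J show the derived state '+' for keeled scales, supporting them as a clade.
cranial crest: derived state '+' in J only — an autapomorphy, so it tells us nothing about relationships among taxa.
caudal autotomy: derived state '+' in T only — an autapomorphy, so it tells us nothing about relationships among taxa.
nectar spur (derived state '+') is shared by all ingroup taxa — unites the whole ingroup.
hollow quills: derived state '+' in G, J, and T only — synapomorphy for {G, J, T}.
Most parsimonious ingroup topology: (((G,J),T),W).
W is sister to the clade containing all other ingroup taxa, so it is the earliest-diverging (most basal) ingroup lineage.

W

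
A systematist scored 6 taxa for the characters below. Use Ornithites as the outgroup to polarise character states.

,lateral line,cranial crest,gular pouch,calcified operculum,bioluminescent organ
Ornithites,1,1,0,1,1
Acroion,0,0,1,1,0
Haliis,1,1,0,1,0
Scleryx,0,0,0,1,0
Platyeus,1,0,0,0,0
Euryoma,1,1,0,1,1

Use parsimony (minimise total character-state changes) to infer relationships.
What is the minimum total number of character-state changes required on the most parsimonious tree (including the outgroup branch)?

Character polarity is set by the outgroup: the derived state is whichever differs from the outgroup's state, so for lateral line, cranial crest, calcified operculum, bioluminescent organ the derived state is '0', and for the remaining characters it is '1'.
lateral line: derived state '0' in Acroion and Scleryx only — synapomorphy for {Acroion, Scleryx}.
cranial crest (derived state '0') is shared by Acroion, Platyeus, and Scleryx — a synapomorphy uniting that clade.
gular pouch (derived state '1') is unique to Acroion (autapomorphy; uninformative for grouping).
calcified operculum: derived state '0' in Platyeus only — an autapomorphy, so it tells us nothing about relationships among taxa.
Only Acroion, Haliis, Platyeus, and Scleryx show the derived state '0' for bioluminescent organ, supporting them as a clade.
Most parsimonious ingroup topology: ((((Acroion,Scleryx),Platyeus),Haliis),Euryoma).
Changes per character on this tree: lateral line: 1; cranial crest: 1; gular pouch: 1; calcified operculum: 1; bioluminescent organ: 1.
Total = 5.

5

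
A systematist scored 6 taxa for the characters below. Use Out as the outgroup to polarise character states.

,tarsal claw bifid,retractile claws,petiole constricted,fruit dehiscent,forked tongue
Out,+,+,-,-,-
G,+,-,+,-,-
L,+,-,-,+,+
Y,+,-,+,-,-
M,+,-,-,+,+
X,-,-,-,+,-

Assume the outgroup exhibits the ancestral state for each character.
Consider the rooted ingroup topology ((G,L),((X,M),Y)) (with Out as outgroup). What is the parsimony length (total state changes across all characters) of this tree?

Map each character onto ((G,L),((X,M),Y)) (rooted by Out) and count the minimum state changes it requires (Fitch parsimony):
tarsal claw bifid: 1; retractile claws: 1; petiole constricted: 2; fruit dehiscent: 2; forked tongue: 2.
Total tree length = 8.

8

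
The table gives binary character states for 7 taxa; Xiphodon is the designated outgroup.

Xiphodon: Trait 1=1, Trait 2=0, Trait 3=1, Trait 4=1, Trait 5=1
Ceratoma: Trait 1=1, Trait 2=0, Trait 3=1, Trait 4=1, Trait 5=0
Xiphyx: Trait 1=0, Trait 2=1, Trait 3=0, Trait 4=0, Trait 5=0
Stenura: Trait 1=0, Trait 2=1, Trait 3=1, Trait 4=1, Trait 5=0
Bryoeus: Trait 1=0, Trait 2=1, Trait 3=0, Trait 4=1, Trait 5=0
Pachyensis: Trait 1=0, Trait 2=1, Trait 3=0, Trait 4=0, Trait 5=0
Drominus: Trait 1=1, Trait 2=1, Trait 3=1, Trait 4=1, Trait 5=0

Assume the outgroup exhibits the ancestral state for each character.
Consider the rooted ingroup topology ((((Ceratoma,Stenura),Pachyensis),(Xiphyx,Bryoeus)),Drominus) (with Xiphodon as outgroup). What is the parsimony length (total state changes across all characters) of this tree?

Map each character onto ((((Ceratoma,Stenura),Pachyensis),(Xiphyx,Bryoeus)),Drominus) (rooted by Xiphodon) and count the minimum state changes it requires (Fitch parsimony):
Trait 1: 2; Trait 2: 2; Trait 3: 2; Trait 4: 2; Trait 5: 1.
Total tree length = 9.

9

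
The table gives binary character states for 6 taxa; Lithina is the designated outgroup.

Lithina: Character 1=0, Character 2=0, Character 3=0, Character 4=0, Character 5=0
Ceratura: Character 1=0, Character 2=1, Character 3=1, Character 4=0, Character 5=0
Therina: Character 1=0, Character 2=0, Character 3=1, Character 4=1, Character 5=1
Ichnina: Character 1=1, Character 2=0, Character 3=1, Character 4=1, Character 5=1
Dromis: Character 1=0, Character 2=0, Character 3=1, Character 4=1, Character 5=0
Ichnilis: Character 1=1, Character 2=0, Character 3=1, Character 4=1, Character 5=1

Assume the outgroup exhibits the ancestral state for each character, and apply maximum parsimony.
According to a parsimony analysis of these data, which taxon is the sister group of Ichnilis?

Ichnina

The outgroup has state '0' for every character, so '1' is the derived state throughout.
Character 1 (derived state '1') is shared by Ichnilis and Ichnina — a synapomorphy uniting that clade.
Character 2: derived state '1' in Ceratura only — an autapomorphy, so it tells us nothing about relationships among taxa.
Character 3 (derived state '1') is shared by all ingroup taxa — unites the whole ingroup.
Character 4: derived state '1' in Dromis, Ichnilis, Ichnina, and Therina only — synapomorphy for {Dromis, Ichnilis, Ichnina, Therina}.
Character 5 (derived state '1') is shared by Ichnilis, Ichnina, and Therina — a synapomorphy uniting that clade.
Most parsimonious ingroup topology: (Ceratura,((Therina,(Ichnina,Ichnilis)),Dromis)).
Ichnilis and Ichnina form a cherry on this tree, so they are sister taxa.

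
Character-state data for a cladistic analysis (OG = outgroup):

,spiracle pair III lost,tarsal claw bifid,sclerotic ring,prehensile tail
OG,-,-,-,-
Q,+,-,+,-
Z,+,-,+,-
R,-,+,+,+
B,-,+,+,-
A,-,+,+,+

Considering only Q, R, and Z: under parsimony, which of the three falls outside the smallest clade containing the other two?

R

The outgroup has state '-' for every character, so '+' is the derived state throughout.
spiracle pair III lost (derived state '+') is shared by Q and Z — a synapomorphy uniting that clade.
tarsal claw bifid: derived state '+' in A, B, and R only — synapomorphy for {A, B, R}.
All ingroup taxa share the derived state '+' for sclerotic ring; it defines the ingroup but does not resolve relationships within it.
prehensile tail (derived state '+') is shared by A and R — a synapomorphy uniting that clade.
Most parsimonious ingroup topology: ((Q,Z),((R,A),B)).
Q and Z share a more recent common ancestor with each other than either does with R, so R is the least closely related of the three.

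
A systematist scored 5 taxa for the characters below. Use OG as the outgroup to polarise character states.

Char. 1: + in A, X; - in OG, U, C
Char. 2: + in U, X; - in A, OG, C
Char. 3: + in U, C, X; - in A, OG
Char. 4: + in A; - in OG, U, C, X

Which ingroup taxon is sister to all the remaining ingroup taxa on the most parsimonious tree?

The outgroup has state '-' for every character, so '+' is the derived state throughout.
Char. 1 groups A and X, which is incompatible with the clades supported by the remaining characters; treating it as convergent (homoplasy) costs fewer steps than any alternative tree.
Char. 2 (derived state '+') is shared by U and X — a synapomorphy uniting that clade.
Char. 3 (derived state '+') is shared by C, U, and X — a synapomorphy uniting that clade.
Char. 4: derived state '+' in A only — an autapomorphy, so it tells us nothing about relationships among taxa.
Most parsimonious ingroup topology: ((C,(X,U)),A).
A is sister to the clade containing all other ingroup taxa, so it is the earliest-diverging (most basal) ingroup lineage.

A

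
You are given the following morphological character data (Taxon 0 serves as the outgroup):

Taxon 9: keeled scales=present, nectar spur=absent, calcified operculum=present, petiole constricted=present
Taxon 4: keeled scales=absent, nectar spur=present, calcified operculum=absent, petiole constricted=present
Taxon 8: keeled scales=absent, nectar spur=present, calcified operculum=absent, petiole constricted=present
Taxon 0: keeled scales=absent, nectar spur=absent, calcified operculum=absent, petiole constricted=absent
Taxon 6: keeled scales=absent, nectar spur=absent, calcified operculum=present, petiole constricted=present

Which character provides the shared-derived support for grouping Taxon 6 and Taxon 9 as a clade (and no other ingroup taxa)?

The outgroup has state 'absent' for every character, so 'present' is the derived state throughout.
keeled scales: derived state 'present' in Taxon 9 only — an autapomorphy, so it tells us nothing about relationships among taxa.
nectar spur: derived state 'present' in Taxon 4 and Taxon 8 only — synapomorphy for {Taxon 4, Taxon 8}.
calcified operculum (derived state 'present') is shared by Taxon 6 and Taxon 9 — a synapomorphy uniting that clade.
All ingroup taxa share the derived state 'present' for petiole constricted; it defines the ingroup but does not resolve relationships within it.
Most parsimonious ingroup topology: ((Taxon 8,Taxon 4),(Taxon 9,Taxon 6)).
The clade {Taxon 6, Taxon 9} is supported by calcified operculum: its derived state 'present' occurs in exactly those taxa and in no other taxon (including the outgroup).

calcified operculum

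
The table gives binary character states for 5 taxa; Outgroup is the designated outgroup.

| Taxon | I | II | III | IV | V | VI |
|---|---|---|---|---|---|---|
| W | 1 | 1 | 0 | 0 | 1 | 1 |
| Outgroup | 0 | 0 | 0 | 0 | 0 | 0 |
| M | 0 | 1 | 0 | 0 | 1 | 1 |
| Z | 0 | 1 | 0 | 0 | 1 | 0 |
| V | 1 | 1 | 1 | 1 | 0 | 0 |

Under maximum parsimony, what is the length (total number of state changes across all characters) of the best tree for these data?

7

The outgroup has state '0' for every character, so '1' is the derived state throughout.
I groups V and W, which is incompatible with the clades supported by the remaining characters; treating it as convergent (homoplasy) costs fewer steps than any alternative tree.
II (derived state '1') is shared by all ingroup taxa — unites the whole ingroup.
III (derived state '1') is unique to V (autapomorphy; uninformative for grouping).
IV (derived state '1') is unique to V (autapomorphy; uninformative for grouping).
Only M, W, and Z show the derived state '1' for V, supporting them as a clade.
VI (derived state '1') is shared by M and W — a synapomorphy uniting that clade.
Most parsimonious ingroup topology: (((M,W),Z),V).
Changes per character on this tree: I: 2; II: 1; III: 1; IV: 1; V: 1; VI: 1.
Total = 7.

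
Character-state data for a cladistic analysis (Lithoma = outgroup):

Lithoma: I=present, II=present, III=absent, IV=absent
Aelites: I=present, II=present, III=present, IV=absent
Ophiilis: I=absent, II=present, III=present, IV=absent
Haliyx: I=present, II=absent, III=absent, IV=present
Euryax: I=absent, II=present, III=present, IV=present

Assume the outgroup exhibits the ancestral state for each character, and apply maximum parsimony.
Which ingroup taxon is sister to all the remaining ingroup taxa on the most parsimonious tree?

Character polarity is set by the outgroup: the derived state is whichever differs from the outgroup's state, so for I, II the derived state is 'absent', and for the remaining characters it is 'present'.
I (derived state 'absent') is shared by Euryax and Ophiilis — a synapomorphy uniting that clade.
II (derived state 'absent') is unique to Haliyx (autapomorphy; uninformative for grouping).
Only Aelites, Euryax, and Ophiilis show the derived state 'present' for III, supporting them as a clade.
IV (state 'present') occurs in Euryax and Haliyx but conflicts with the nesting implied by the other characters — most parsimoniously interpreted as homoplasy.
Most parsimonious ingroup topology: ((Aelites,(Ophiilis,Euryax)),Haliyx).
Haliyx is sister to the clade containing all other ingroup taxa, so it is the earliest-diverging (most basal) ingroup lineage.

Haliyx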